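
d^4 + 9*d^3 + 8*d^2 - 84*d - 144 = (d - 3)*(d + 2)*(d + 4)*(d + 6)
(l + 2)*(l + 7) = l^2 + 9*l + 14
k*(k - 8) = k^2 - 8*k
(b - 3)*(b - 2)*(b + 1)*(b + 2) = b^4 - 2*b^3 - 7*b^2 + 8*b + 12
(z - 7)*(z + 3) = z^2 - 4*z - 21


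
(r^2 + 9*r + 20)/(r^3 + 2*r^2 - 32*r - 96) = (r + 5)/(r^2 - 2*r - 24)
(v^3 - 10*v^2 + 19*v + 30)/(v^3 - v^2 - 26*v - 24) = (v - 5)/(v + 4)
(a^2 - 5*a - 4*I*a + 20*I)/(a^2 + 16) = (a - 5)/(a + 4*I)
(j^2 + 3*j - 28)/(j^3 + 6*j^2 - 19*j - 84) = 1/(j + 3)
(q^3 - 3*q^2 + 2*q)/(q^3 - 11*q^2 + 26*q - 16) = q/(q - 8)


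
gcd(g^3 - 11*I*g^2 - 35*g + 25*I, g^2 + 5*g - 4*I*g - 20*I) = 1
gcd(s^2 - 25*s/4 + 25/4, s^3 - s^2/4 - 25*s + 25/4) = s - 5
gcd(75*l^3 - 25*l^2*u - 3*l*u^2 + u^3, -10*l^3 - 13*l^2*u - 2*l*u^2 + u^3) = -5*l + u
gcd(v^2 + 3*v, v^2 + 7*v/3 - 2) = v + 3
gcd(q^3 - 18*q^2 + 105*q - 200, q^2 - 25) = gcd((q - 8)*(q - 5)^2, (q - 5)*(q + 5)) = q - 5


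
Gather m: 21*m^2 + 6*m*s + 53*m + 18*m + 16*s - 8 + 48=21*m^2 + m*(6*s + 71) + 16*s + 40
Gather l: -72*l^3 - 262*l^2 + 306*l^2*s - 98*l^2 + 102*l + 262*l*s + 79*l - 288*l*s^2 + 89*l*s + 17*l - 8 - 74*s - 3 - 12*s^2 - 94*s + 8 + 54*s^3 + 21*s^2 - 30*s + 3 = -72*l^3 + l^2*(306*s - 360) + l*(-288*s^2 + 351*s + 198) + 54*s^3 + 9*s^2 - 198*s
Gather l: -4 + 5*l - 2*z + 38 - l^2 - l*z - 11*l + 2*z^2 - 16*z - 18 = -l^2 + l*(-z - 6) + 2*z^2 - 18*z + 16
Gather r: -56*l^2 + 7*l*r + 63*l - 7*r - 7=-56*l^2 + 63*l + r*(7*l - 7) - 7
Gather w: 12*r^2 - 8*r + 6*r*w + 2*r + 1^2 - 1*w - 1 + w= 12*r^2 + 6*r*w - 6*r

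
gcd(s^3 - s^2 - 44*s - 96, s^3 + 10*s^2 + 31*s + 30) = s + 3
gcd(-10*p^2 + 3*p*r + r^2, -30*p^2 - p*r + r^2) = 5*p + r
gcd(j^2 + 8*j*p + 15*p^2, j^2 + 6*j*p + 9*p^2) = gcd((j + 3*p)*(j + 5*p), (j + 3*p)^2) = j + 3*p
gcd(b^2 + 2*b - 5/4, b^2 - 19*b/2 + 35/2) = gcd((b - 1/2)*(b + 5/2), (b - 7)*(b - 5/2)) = 1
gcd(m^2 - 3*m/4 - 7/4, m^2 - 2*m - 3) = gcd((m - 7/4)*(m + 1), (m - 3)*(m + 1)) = m + 1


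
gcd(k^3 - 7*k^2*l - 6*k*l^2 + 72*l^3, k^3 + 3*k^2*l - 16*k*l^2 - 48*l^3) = k^2 - k*l - 12*l^2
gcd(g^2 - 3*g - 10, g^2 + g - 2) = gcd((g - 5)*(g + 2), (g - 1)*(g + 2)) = g + 2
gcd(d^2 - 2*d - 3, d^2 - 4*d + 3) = d - 3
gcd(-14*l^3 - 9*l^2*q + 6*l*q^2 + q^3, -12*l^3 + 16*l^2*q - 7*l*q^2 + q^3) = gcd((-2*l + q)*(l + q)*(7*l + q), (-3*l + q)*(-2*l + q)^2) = -2*l + q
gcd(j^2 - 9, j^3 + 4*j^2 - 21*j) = j - 3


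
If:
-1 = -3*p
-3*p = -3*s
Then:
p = 1/3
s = 1/3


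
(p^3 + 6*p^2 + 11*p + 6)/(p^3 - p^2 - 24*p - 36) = (p + 1)/(p - 6)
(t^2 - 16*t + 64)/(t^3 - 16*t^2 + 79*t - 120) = (t - 8)/(t^2 - 8*t + 15)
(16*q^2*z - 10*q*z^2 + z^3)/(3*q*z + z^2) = (16*q^2 - 10*q*z + z^2)/(3*q + z)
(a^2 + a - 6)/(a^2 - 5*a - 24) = (a - 2)/(a - 8)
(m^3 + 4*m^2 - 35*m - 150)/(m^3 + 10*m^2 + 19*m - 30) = (m^2 - m - 30)/(m^2 + 5*m - 6)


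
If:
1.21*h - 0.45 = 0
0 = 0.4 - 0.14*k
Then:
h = 0.37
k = 2.86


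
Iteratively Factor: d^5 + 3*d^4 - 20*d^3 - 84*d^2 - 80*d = (d - 5)*(d^4 + 8*d^3 + 20*d^2 + 16*d) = (d - 5)*(d + 4)*(d^3 + 4*d^2 + 4*d) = (d - 5)*(d + 2)*(d + 4)*(d^2 + 2*d) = (d - 5)*(d + 2)^2*(d + 4)*(d)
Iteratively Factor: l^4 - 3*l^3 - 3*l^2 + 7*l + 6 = (l - 3)*(l^3 - 3*l - 2) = (l - 3)*(l + 1)*(l^2 - l - 2) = (l - 3)*(l - 2)*(l + 1)*(l + 1)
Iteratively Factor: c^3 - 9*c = (c + 3)*(c^2 - 3*c) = c*(c + 3)*(c - 3)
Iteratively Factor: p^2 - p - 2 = (p - 2)*(p + 1)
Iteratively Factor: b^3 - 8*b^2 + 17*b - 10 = (b - 2)*(b^2 - 6*b + 5) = (b - 5)*(b - 2)*(b - 1)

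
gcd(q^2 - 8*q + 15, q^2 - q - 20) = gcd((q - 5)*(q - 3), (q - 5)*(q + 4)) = q - 5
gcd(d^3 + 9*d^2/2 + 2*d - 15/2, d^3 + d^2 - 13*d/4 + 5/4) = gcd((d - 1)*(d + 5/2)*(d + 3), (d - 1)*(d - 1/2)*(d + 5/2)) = d^2 + 3*d/2 - 5/2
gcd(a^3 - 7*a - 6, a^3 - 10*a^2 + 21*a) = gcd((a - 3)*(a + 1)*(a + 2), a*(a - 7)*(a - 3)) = a - 3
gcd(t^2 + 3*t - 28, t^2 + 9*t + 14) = t + 7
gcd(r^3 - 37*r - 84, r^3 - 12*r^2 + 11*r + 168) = r^2 - 4*r - 21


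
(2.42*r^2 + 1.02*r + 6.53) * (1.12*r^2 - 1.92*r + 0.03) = 2.7104*r^4 - 3.504*r^3 + 5.4278*r^2 - 12.507*r + 0.1959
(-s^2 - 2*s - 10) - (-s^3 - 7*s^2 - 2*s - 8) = s^3 + 6*s^2 - 2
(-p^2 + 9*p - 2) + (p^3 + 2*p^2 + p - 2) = p^3 + p^2 + 10*p - 4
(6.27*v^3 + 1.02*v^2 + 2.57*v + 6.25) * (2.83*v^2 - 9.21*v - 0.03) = 17.7441*v^5 - 54.8601*v^4 - 2.3092*v^3 - 6.0128*v^2 - 57.6396*v - 0.1875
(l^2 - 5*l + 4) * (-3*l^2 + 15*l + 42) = -3*l^4 + 30*l^3 - 45*l^2 - 150*l + 168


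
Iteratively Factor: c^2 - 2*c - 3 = (c - 3)*(c + 1)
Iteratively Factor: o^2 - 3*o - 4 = (o - 4)*(o + 1)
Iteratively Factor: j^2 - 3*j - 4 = (j + 1)*(j - 4)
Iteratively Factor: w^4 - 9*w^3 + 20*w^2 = (w)*(w^3 - 9*w^2 + 20*w) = w*(w - 5)*(w^2 - 4*w) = w^2*(w - 5)*(w - 4)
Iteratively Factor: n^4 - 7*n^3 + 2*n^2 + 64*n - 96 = (n + 3)*(n^3 - 10*n^2 + 32*n - 32) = (n - 2)*(n + 3)*(n^2 - 8*n + 16) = (n - 4)*(n - 2)*(n + 3)*(n - 4)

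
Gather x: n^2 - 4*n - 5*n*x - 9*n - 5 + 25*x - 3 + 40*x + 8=n^2 - 13*n + x*(65 - 5*n)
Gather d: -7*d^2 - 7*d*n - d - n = -7*d^2 + d*(-7*n - 1) - n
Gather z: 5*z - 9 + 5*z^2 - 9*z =5*z^2 - 4*z - 9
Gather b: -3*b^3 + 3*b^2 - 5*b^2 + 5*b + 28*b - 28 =-3*b^3 - 2*b^2 + 33*b - 28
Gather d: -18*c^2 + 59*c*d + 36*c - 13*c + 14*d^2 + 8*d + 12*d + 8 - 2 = -18*c^2 + 23*c + 14*d^2 + d*(59*c + 20) + 6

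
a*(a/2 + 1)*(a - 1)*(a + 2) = a^4/2 + 3*a^3/2 - 2*a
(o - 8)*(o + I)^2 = o^3 - 8*o^2 + 2*I*o^2 - o - 16*I*o + 8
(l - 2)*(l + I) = l^2 - 2*l + I*l - 2*I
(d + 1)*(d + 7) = d^2 + 8*d + 7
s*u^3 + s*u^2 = u^2*(s*u + s)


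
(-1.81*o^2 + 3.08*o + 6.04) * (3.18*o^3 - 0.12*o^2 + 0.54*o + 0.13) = -5.7558*o^5 + 10.0116*o^4 + 17.8602*o^3 + 0.7031*o^2 + 3.662*o + 0.7852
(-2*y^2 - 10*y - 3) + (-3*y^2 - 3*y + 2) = -5*y^2 - 13*y - 1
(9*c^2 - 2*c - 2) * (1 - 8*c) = -72*c^3 + 25*c^2 + 14*c - 2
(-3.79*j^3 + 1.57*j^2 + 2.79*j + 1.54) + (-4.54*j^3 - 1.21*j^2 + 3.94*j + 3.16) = -8.33*j^3 + 0.36*j^2 + 6.73*j + 4.7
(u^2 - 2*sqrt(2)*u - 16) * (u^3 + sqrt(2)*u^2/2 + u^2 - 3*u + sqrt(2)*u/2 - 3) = u^5 - 3*sqrt(2)*u^4/2 + u^4 - 21*u^3 - 3*sqrt(2)*u^3/2 - 21*u^2 - 2*sqrt(2)*u^2 - 2*sqrt(2)*u + 48*u + 48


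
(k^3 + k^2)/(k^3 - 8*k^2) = (k + 1)/(k - 8)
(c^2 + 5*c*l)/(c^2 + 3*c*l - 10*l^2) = c/(c - 2*l)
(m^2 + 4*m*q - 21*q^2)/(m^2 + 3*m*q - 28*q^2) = (-m + 3*q)/(-m + 4*q)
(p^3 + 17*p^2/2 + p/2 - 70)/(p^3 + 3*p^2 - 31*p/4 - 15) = 2*(p + 7)/(2*p + 3)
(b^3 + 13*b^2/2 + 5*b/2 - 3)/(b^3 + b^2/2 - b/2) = (b + 6)/b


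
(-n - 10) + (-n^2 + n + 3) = -n^2 - 7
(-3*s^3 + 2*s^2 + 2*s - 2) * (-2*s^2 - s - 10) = 6*s^5 - s^4 + 24*s^3 - 18*s^2 - 18*s + 20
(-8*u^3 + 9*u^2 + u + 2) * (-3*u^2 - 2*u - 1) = 24*u^5 - 11*u^4 - 13*u^3 - 17*u^2 - 5*u - 2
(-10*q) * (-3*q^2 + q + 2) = 30*q^3 - 10*q^2 - 20*q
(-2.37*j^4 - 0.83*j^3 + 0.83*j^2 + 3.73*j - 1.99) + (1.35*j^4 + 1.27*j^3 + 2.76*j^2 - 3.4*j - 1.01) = -1.02*j^4 + 0.44*j^3 + 3.59*j^2 + 0.33*j - 3.0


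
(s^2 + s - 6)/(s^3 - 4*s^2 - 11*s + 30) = 1/(s - 5)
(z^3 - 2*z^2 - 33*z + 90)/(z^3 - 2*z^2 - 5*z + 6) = (z^2 + z - 30)/(z^2 + z - 2)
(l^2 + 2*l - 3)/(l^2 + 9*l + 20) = (l^2 + 2*l - 3)/(l^2 + 9*l + 20)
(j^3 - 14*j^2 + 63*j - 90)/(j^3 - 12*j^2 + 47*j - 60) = (j - 6)/(j - 4)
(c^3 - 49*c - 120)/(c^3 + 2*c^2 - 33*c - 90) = (c - 8)/(c - 6)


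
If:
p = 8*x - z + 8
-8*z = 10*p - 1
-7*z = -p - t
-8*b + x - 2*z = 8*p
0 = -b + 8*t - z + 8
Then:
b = -11329/38942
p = 7695/38942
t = -20476/19471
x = -19287/19471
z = -4751/38942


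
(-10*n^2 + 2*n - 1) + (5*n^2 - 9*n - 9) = -5*n^2 - 7*n - 10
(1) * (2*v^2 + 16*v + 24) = 2*v^2 + 16*v + 24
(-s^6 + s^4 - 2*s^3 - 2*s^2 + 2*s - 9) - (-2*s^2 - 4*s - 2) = -s^6 + s^4 - 2*s^3 + 6*s - 7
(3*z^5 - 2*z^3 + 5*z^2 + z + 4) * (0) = 0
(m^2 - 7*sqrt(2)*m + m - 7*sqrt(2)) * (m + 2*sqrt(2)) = m^3 - 5*sqrt(2)*m^2 + m^2 - 28*m - 5*sqrt(2)*m - 28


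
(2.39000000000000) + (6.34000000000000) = 8.73000000000000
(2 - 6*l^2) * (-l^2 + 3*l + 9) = 6*l^4 - 18*l^3 - 56*l^2 + 6*l + 18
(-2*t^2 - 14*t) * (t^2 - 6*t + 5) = -2*t^4 - 2*t^3 + 74*t^2 - 70*t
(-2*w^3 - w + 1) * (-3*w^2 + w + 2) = 6*w^5 - 2*w^4 - w^3 - 4*w^2 - w + 2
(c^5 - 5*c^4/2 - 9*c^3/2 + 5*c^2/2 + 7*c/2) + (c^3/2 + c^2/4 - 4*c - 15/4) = c^5 - 5*c^4/2 - 4*c^3 + 11*c^2/4 - c/2 - 15/4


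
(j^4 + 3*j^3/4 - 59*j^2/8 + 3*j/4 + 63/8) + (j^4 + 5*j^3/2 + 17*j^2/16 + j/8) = 2*j^4 + 13*j^3/4 - 101*j^2/16 + 7*j/8 + 63/8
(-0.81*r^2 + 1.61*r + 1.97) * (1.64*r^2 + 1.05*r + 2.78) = -1.3284*r^4 + 1.7899*r^3 + 2.6695*r^2 + 6.5443*r + 5.4766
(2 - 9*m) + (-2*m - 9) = -11*m - 7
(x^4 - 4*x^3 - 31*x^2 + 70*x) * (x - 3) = x^5 - 7*x^4 - 19*x^3 + 163*x^2 - 210*x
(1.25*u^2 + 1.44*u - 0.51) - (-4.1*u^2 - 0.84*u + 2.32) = 5.35*u^2 + 2.28*u - 2.83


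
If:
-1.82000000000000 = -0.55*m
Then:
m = 3.31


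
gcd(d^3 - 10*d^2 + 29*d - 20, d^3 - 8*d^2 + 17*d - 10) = d^2 - 6*d + 5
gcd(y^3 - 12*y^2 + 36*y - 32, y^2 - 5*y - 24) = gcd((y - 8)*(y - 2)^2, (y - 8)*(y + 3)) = y - 8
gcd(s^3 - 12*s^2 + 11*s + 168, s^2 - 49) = s - 7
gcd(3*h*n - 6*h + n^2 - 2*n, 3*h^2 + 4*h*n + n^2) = 3*h + n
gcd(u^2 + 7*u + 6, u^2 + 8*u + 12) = u + 6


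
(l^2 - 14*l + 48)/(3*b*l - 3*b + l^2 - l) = (l^2 - 14*l + 48)/(3*b*l - 3*b + l^2 - l)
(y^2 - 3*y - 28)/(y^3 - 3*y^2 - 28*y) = 1/y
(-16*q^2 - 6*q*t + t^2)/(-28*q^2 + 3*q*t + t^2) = (-16*q^2 - 6*q*t + t^2)/(-28*q^2 + 3*q*t + t^2)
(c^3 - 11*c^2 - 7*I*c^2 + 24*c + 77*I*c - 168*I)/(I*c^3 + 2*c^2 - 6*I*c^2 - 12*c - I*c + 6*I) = (-I*c^3 + c^2*(-7 + 11*I) + c*(77 - 24*I) - 168)/(c^3 - 2*c^2*(3 + I) + c*(-1 + 12*I) + 6)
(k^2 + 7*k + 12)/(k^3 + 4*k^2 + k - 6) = (k + 4)/(k^2 + k - 2)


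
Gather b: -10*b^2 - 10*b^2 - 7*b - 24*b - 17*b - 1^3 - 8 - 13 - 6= -20*b^2 - 48*b - 28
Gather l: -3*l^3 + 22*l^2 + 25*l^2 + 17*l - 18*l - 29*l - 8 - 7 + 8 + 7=-3*l^3 + 47*l^2 - 30*l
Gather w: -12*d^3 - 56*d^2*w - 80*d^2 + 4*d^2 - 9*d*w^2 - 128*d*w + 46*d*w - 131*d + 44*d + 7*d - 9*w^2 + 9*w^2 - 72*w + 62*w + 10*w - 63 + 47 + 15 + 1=-12*d^3 - 76*d^2 - 9*d*w^2 - 80*d + w*(-56*d^2 - 82*d)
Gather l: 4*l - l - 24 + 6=3*l - 18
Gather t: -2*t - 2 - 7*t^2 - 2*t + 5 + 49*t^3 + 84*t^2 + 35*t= 49*t^3 + 77*t^2 + 31*t + 3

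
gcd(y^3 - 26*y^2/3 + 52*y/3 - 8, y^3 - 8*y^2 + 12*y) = y^2 - 8*y + 12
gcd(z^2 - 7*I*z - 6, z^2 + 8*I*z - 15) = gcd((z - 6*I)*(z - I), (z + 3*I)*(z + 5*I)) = 1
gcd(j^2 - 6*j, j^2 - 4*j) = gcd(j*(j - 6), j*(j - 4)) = j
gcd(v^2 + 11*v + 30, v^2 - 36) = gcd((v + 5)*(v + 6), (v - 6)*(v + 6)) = v + 6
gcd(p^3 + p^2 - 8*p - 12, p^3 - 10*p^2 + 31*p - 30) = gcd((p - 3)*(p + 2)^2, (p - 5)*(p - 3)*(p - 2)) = p - 3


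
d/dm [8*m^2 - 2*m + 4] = 16*m - 2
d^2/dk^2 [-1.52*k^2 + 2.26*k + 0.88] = -3.04000000000000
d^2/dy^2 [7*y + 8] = 0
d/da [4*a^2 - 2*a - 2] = 8*a - 2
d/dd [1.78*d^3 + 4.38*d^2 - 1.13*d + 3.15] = 5.34*d^2 + 8.76*d - 1.13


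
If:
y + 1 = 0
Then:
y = -1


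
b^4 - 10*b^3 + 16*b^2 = b^2*(b - 8)*(b - 2)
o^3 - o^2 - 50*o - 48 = (o - 8)*(o + 1)*(o + 6)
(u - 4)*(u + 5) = u^2 + u - 20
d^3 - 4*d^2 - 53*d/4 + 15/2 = (d - 6)*(d - 1/2)*(d + 5/2)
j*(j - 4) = j^2 - 4*j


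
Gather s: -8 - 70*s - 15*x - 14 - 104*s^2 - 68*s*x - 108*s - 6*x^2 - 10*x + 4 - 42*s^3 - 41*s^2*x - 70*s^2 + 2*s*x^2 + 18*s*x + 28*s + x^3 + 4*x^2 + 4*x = -42*s^3 + s^2*(-41*x - 174) + s*(2*x^2 - 50*x - 150) + x^3 - 2*x^2 - 21*x - 18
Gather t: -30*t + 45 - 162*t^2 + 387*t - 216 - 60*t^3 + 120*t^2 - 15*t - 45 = -60*t^3 - 42*t^2 + 342*t - 216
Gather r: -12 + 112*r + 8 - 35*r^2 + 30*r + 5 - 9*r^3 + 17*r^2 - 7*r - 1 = -9*r^3 - 18*r^2 + 135*r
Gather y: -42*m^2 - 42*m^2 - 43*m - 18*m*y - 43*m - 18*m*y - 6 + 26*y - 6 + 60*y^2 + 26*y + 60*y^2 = -84*m^2 - 86*m + 120*y^2 + y*(52 - 36*m) - 12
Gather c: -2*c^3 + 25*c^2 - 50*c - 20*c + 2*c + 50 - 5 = -2*c^3 + 25*c^2 - 68*c + 45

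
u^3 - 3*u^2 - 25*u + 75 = (u - 5)*(u - 3)*(u + 5)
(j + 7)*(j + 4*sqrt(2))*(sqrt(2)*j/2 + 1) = sqrt(2)*j^3/2 + 7*sqrt(2)*j^2/2 + 5*j^2 + 4*sqrt(2)*j + 35*j + 28*sqrt(2)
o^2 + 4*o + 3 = (o + 1)*(o + 3)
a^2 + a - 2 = (a - 1)*(a + 2)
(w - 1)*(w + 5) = w^2 + 4*w - 5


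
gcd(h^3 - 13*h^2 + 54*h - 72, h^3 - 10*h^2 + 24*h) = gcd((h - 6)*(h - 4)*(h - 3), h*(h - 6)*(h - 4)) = h^2 - 10*h + 24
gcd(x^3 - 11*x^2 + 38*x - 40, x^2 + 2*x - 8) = x - 2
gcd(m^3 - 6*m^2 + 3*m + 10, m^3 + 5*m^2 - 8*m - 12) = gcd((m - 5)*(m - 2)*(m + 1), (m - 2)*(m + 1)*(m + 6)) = m^2 - m - 2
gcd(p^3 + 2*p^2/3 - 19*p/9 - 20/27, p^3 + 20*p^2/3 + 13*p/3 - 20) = p - 4/3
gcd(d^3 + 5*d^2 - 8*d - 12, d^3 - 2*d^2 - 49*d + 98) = d - 2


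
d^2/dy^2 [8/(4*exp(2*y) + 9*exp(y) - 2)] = 8*(2*(8*exp(y) + 9)^2*exp(y) - (16*exp(y) + 9)*(4*exp(2*y) + 9*exp(y) - 2))*exp(y)/(4*exp(2*y) + 9*exp(y) - 2)^3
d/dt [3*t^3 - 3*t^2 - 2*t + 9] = 9*t^2 - 6*t - 2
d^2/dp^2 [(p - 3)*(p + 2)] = 2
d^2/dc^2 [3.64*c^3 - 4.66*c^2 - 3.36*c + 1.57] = 21.84*c - 9.32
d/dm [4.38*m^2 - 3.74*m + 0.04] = 8.76*m - 3.74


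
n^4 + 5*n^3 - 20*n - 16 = (n - 2)*(n + 1)*(n + 2)*(n + 4)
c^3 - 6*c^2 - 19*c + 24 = (c - 8)*(c - 1)*(c + 3)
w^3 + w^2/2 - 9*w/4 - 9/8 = (w - 3/2)*(w + 1/2)*(w + 3/2)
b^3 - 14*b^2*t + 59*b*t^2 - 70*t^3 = (b - 7*t)*(b - 5*t)*(b - 2*t)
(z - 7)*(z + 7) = z^2 - 49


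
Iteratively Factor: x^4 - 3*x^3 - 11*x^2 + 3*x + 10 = (x + 1)*(x^3 - 4*x^2 - 7*x + 10) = (x - 1)*(x + 1)*(x^2 - 3*x - 10) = (x - 5)*(x - 1)*(x + 1)*(x + 2)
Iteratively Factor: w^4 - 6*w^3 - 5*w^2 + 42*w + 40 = (w - 5)*(w^3 - w^2 - 10*w - 8) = (w - 5)*(w + 1)*(w^2 - 2*w - 8) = (w - 5)*(w - 4)*(w + 1)*(w + 2)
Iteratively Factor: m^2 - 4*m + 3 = (m - 1)*(m - 3)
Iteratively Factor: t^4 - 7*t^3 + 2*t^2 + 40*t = (t - 4)*(t^3 - 3*t^2 - 10*t) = (t - 5)*(t - 4)*(t^2 + 2*t) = (t - 5)*(t - 4)*(t + 2)*(t)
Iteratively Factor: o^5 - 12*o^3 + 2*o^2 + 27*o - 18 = (o + 3)*(o^4 - 3*o^3 - 3*o^2 + 11*o - 6) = (o - 1)*(o + 3)*(o^3 - 2*o^2 - 5*o + 6) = (o - 3)*(o - 1)*(o + 3)*(o^2 + o - 2) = (o - 3)*(o - 1)^2*(o + 3)*(o + 2)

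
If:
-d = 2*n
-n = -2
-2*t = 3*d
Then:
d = -4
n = 2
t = 6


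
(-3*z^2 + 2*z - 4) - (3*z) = -3*z^2 - z - 4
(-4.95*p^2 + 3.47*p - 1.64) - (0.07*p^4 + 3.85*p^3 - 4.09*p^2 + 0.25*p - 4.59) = -0.07*p^4 - 3.85*p^3 - 0.86*p^2 + 3.22*p + 2.95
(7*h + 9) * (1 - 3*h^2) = -21*h^3 - 27*h^2 + 7*h + 9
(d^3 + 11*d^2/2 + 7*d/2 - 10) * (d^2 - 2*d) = d^5 + 7*d^4/2 - 15*d^3/2 - 17*d^2 + 20*d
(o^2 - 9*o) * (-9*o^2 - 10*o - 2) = -9*o^4 + 71*o^3 + 88*o^2 + 18*o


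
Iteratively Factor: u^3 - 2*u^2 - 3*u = (u)*(u^2 - 2*u - 3) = u*(u - 3)*(u + 1)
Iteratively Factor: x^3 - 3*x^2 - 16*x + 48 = (x - 3)*(x^2 - 16) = (x - 4)*(x - 3)*(x + 4)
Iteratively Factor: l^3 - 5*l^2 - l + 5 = (l - 5)*(l^2 - 1) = (l - 5)*(l + 1)*(l - 1)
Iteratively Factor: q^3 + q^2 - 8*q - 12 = (q + 2)*(q^2 - q - 6) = (q + 2)^2*(q - 3)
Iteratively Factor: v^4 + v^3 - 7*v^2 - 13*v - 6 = (v + 1)*(v^3 - 7*v - 6) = (v + 1)*(v + 2)*(v^2 - 2*v - 3) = (v - 3)*(v + 1)*(v + 2)*(v + 1)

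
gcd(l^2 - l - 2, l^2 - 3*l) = 1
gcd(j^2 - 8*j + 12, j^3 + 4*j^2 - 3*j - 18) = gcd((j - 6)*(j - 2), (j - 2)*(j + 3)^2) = j - 2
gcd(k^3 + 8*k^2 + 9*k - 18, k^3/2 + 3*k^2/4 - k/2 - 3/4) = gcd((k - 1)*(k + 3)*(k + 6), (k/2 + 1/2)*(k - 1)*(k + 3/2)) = k - 1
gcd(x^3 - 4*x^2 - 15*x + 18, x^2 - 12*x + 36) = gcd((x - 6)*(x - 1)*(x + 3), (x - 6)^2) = x - 6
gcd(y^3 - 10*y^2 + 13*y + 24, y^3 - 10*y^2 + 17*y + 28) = y + 1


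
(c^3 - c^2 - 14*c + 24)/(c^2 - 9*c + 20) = (c^3 - c^2 - 14*c + 24)/(c^2 - 9*c + 20)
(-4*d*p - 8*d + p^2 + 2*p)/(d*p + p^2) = (-4*d*p - 8*d + p^2 + 2*p)/(p*(d + p))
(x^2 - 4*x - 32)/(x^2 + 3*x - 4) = (x - 8)/(x - 1)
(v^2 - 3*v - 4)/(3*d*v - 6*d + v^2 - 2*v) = (v^2 - 3*v - 4)/(3*d*v - 6*d + v^2 - 2*v)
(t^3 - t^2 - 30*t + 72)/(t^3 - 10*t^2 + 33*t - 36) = (t + 6)/(t - 3)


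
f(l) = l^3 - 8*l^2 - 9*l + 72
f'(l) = 3*l^2 - 16*l - 9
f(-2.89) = 7.06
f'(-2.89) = 62.30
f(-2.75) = 15.45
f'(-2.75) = 57.69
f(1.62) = 40.68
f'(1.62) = -27.05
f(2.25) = 22.64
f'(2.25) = -29.81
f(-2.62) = 22.68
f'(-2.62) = 53.51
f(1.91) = 32.59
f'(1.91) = -28.62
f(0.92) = 57.73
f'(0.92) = -21.18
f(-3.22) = -15.35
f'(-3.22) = 73.63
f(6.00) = -54.00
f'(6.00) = 3.00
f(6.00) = -54.00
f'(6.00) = 3.00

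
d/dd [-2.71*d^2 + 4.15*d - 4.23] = 4.15 - 5.42*d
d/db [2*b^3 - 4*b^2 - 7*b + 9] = 6*b^2 - 8*b - 7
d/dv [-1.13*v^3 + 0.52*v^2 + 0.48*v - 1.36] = -3.39*v^2 + 1.04*v + 0.48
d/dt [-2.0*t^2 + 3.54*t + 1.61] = 3.54 - 4.0*t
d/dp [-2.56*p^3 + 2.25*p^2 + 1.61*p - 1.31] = -7.68*p^2 + 4.5*p + 1.61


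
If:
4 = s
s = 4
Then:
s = 4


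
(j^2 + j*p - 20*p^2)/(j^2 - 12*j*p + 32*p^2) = (-j - 5*p)/(-j + 8*p)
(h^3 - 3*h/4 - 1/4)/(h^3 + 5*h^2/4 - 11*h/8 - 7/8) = 2*(2*h + 1)/(4*h + 7)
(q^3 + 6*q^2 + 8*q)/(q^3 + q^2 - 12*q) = (q + 2)/(q - 3)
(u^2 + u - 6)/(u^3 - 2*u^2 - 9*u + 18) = 1/(u - 3)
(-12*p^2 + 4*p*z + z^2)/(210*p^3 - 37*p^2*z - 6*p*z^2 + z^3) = (-2*p + z)/(35*p^2 - 12*p*z + z^2)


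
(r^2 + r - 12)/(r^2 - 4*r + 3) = (r + 4)/(r - 1)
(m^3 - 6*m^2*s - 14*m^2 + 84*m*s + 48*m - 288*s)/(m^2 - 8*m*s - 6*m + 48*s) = (-m^2 + 6*m*s + 8*m - 48*s)/(-m + 8*s)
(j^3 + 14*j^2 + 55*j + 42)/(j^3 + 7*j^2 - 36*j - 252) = (j + 1)/(j - 6)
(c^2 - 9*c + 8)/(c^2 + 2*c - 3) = (c - 8)/(c + 3)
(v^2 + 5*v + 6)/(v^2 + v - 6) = (v + 2)/(v - 2)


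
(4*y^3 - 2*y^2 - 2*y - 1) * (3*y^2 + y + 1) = 12*y^5 - 2*y^4 - 4*y^3 - 7*y^2 - 3*y - 1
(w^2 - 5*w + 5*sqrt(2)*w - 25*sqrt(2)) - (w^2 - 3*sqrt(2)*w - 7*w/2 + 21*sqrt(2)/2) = -3*w/2 + 8*sqrt(2)*w - 71*sqrt(2)/2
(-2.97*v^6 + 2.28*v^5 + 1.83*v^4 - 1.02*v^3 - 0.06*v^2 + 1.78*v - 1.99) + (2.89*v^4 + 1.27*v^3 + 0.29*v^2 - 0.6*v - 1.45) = -2.97*v^6 + 2.28*v^5 + 4.72*v^4 + 0.25*v^3 + 0.23*v^2 + 1.18*v - 3.44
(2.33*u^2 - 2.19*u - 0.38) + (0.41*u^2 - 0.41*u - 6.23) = 2.74*u^2 - 2.6*u - 6.61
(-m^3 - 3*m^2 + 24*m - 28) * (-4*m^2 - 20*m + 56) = 4*m^5 + 32*m^4 - 92*m^3 - 536*m^2 + 1904*m - 1568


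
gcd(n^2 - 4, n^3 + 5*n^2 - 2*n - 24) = n - 2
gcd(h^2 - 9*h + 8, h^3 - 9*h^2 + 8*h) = h^2 - 9*h + 8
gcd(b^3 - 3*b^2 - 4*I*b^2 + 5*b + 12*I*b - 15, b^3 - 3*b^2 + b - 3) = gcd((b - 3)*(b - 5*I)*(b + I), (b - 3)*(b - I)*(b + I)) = b^2 + b*(-3 + I) - 3*I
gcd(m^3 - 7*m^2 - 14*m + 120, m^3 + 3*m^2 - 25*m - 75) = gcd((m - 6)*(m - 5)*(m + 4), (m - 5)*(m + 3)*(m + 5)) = m - 5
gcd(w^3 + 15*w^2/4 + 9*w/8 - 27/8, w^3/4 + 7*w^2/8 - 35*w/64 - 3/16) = w - 3/4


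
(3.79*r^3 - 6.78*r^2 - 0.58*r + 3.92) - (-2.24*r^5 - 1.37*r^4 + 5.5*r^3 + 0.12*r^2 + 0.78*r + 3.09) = 2.24*r^5 + 1.37*r^4 - 1.71*r^3 - 6.9*r^2 - 1.36*r + 0.83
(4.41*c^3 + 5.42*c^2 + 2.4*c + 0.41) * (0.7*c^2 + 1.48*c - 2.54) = 3.087*c^5 + 10.3208*c^4 - 1.4998*c^3 - 9.9278*c^2 - 5.4892*c - 1.0414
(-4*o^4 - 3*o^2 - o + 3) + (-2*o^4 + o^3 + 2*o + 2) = -6*o^4 + o^3 - 3*o^2 + o + 5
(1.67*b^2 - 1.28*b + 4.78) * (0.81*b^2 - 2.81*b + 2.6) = 1.3527*b^4 - 5.7295*b^3 + 11.8106*b^2 - 16.7598*b + 12.428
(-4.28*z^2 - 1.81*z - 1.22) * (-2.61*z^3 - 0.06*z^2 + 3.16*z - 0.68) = 11.1708*z^5 + 4.9809*z^4 - 10.232*z^3 - 2.736*z^2 - 2.6244*z + 0.8296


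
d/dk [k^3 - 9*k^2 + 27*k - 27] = 3*k^2 - 18*k + 27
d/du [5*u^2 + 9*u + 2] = 10*u + 9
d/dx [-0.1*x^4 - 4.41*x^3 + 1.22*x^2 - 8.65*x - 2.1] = -0.4*x^3 - 13.23*x^2 + 2.44*x - 8.65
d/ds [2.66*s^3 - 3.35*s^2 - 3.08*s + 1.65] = 7.98*s^2 - 6.7*s - 3.08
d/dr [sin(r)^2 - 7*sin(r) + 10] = (2*sin(r) - 7)*cos(r)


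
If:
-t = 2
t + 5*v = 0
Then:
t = -2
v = 2/5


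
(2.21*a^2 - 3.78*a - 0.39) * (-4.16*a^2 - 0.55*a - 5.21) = -9.1936*a^4 + 14.5093*a^3 - 7.8127*a^2 + 19.9083*a + 2.0319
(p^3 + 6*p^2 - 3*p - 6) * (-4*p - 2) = -4*p^4 - 26*p^3 + 30*p + 12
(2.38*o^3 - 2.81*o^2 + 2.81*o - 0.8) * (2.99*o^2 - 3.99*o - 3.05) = 7.1162*o^5 - 17.8981*o^4 + 12.3548*o^3 - 5.0334*o^2 - 5.3785*o + 2.44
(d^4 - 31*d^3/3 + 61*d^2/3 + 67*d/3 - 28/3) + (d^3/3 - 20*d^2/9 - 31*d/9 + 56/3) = d^4 - 10*d^3 + 163*d^2/9 + 170*d/9 + 28/3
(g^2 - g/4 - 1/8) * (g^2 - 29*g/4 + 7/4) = g^4 - 15*g^3/2 + 55*g^2/16 + 15*g/32 - 7/32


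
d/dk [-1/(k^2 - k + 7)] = (2*k - 1)/(k^2 - k + 7)^2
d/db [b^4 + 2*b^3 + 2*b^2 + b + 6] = 4*b^3 + 6*b^2 + 4*b + 1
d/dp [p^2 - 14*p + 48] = 2*p - 14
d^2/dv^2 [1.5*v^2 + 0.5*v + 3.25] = 3.00000000000000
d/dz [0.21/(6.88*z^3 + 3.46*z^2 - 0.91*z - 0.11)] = (-4.3344*z^2 - 1.4532*z + 0.1911)/(6.88*z^3 + 3.46*z^2 - 0.91*z - 0.11)^2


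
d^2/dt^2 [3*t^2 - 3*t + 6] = 6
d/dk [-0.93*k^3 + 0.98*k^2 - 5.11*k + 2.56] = -2.79*k^2 + 1.96*k - 5.11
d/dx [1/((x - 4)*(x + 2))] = 2*(1 - x)/(x^4 - 4*x^3 - 12*x^2 + 32*x + 64)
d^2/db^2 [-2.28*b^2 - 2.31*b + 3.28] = -4.56000000000000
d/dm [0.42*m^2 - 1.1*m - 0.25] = 0.84*m - 1.1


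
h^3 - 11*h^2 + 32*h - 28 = (h - 7)*(h - 2)^2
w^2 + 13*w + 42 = (w + 6)*(w + 7)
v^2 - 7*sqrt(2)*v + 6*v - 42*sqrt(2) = (v + 6)*(v - 7*sqrt(2))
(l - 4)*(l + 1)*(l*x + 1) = l^3*x - 3*l^2*x + l^2 - 4*l*x - 3*l - 4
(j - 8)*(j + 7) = j^2 - j - 56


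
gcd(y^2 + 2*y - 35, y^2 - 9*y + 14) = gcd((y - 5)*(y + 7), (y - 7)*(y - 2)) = 1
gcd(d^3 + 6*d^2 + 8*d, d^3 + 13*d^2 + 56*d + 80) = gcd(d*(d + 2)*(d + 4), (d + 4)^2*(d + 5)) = d + 4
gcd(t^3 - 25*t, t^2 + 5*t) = t^2 + 5*t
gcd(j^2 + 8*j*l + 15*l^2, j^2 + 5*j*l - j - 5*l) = j + 5*l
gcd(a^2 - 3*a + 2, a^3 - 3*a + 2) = a - 1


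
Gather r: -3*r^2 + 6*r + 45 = -3*r^2 + 6*r + 45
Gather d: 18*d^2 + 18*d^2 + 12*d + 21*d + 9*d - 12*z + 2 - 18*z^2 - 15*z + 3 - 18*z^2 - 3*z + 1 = 36*d^2 + 42*d - 36*z^2 - 30*z + 6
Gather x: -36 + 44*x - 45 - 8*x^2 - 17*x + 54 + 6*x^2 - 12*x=-2*x^2 + 15*x - 27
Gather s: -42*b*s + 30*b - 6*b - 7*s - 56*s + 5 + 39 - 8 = 24*b + s*(-42*b - 63) + 36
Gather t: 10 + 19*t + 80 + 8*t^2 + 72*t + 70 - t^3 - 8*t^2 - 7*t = -t^3 + 84*t + 160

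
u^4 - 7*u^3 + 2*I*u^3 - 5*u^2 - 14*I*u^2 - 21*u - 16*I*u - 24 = (u - 8)*(u + 1)*(u - I)*(u + 3*I)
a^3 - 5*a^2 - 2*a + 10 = (a - 5)*(a - sqrt(2))*(a + sqrt(2))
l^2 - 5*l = l*(l - 5)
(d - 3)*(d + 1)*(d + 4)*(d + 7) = d^4 + 9*d^3 + 3*d^2 - 89*d - 84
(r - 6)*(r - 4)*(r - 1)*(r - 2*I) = r^4 - 11*r^3 - 2*I*r^3 + 34*r^2 + 22*I*r^2 - 24*r - 68*I*r + 48*I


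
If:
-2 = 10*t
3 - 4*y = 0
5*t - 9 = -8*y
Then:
No Solution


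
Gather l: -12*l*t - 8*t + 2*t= -12*l*t - 6*t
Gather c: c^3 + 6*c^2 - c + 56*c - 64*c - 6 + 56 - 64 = c^3 + 6*c^2 - 9*c - 14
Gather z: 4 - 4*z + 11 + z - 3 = 12 - 3*z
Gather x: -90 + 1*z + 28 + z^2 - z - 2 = z^2 - 64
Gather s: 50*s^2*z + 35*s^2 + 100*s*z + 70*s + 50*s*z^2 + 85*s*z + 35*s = s^2*(50*z + 35) + s*(50*z^2 + 185*z + 105)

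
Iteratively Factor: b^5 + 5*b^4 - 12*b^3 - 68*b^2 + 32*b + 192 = (b - 2)*(b^4 + 7*b^3 + 2*b^2 - 64*b - 96) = (b - 3)*(b - 2)*(b^3 + 10*b^2 + 32*b + 32) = (b - 3)*(b - 2)*(b + 2)*(b^2 + 8*b + 16) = (b - 3)*(b - 2)*(b + 2)*(b + 4)*(b + 4)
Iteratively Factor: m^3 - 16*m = (m)*(m^2 - 16) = m*(m + 4)*(m - 4)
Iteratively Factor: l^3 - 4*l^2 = (l)*(l^2 - 4*l) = l^2*(l - 4)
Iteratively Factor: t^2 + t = (t + 1)*(t)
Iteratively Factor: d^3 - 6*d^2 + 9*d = (d - 3)*(d^2 - 3*d) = (d - 3)^2*(d)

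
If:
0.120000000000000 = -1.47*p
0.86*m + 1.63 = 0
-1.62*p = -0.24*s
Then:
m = -1.90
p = -0.08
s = -0.55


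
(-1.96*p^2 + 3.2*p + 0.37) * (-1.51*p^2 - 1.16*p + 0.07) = 2.9596*p^4 - 2.5584*p^3 - 4.4079*p^2 - 0.2052*p + 0.0259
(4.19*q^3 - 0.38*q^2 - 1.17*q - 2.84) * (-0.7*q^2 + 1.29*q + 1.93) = -2.933*q^5 + 5.6711*q^4 + 8.4155*q^3 - 0.2547*q^2 - 5.9217*q - 5.4812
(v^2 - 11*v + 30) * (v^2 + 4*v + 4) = v^4 - 7*v^3 - 10*v^2 + 76*v + 120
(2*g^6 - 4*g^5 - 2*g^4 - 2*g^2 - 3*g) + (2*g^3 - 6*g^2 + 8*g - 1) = 2*g^6 - 4*g^5 - 2*g^4 + 2*g^3 - 8*g^2 + 5*g - 1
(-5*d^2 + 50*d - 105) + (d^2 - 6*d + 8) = -4*d^2 + 44*d - 97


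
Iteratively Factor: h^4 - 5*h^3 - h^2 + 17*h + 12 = (h + 1)*(h^3 - 6*h^2 + 5*h + 12) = (h - 3)*(h + 1)*(h^2 - 3*h - 4) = (h - 4)*(h - 3)*(h + 1)*(h + 1)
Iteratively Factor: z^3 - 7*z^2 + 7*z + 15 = (z - 5)*(z^2 - 2*z - 3) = (z - 5)*(z + 1)*(z - 3)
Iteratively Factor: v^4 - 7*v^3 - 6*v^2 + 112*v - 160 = (v - 5)*(v^3 - 2*v^2 - 16*v + 32) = (v - 5)*(v + 4)*(v^2 - 6*v + 8) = (v - 5)*(v - 2)*(v + 4)*(v - 4)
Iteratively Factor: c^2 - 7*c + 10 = (c - 2)*(c - 5)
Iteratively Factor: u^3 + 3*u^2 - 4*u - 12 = (u + 3)*(u^2 - 4) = (u - 2)*(u + 3)*(u + 2)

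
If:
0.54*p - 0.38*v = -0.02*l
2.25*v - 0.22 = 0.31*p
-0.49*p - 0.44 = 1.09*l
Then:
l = -0.45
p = 0.09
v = 0.11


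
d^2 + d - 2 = (d - 1)*(d + 2)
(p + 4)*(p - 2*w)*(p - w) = p^3 - 3*p^2*w + 4*p^2 + 2*p*w^2 - 12*p*w + 8*w^2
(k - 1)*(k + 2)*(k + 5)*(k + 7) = k^4 + 13*k^3 + 45*k^2 + 11*k - 70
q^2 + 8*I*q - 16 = (q + 4*I)^2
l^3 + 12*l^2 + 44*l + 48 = (l + 2)*(l + 4)*(l + 6)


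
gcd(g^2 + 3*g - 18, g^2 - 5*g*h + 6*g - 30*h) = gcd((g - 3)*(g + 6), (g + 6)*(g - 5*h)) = g + 6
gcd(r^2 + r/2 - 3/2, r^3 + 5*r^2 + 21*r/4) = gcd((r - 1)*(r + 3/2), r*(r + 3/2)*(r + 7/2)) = r + 3/2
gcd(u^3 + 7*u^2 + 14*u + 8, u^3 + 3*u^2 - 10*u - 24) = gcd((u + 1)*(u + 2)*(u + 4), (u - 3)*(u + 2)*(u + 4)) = u^2 + 6*u + 8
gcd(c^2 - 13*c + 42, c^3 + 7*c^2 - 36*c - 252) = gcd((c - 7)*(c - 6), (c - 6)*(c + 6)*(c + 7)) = c - 6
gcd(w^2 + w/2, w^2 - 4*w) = w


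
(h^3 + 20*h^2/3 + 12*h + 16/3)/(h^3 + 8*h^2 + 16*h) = (3*h^2 + 8*h + 4)/(3*h*(h + 4))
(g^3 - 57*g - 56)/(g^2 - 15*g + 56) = (g^2 + 8*g + 7)/(g - 7)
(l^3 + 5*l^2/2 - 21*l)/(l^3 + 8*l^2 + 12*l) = (l - 7/2)/(l + 2)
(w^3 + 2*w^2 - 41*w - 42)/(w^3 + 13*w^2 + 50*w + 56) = (w^2 - 5*w - 6)/(w^2 + 6*w + 8)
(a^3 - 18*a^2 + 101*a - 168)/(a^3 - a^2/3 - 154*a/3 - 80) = 3*(a^2 - 10*a + 21)/(3*a^2 + 23*a + 30)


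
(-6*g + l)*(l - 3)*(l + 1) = -6*g*l^2 + 12*g*l + 18*g + l^3 - 2*l^2 - 3*l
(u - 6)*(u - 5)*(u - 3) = u^3 - 14*u^2 + 63*u - 90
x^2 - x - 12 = (x - 4)*(x + 3)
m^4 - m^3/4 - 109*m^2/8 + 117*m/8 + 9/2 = (m - 3)*(m - 3/2)*(m + 1/4)*(m + 4)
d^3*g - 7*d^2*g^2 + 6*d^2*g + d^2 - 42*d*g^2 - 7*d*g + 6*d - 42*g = (d + 6)*(d - 7*g)*(d*g + 1)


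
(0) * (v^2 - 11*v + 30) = 0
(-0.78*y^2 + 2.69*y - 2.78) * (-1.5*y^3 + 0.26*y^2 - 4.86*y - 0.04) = 1.17*y^5 - 4.2378*y^4 + 8.6602*y^3 - 13.765*y^2 + 13.4032*y + 0.1112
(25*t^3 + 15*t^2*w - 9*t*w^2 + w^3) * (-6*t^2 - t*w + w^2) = -150*t^5 - 115*t^4*w + 64*t^3*w^2 + 18*t^2*w^3 - 10*t*w^4 + w^5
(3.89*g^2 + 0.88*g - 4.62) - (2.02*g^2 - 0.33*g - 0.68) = 1.87*g^2 + 1.21*g - 3.94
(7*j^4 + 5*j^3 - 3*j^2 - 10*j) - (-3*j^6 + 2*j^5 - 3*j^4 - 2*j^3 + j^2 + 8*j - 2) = 3*j^6 - 2*j^5 + 10*j^4 + 7*j^3 - 4*j^2 - 18*j + 2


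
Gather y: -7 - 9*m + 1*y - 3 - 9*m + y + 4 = -18*m + 2*y - 6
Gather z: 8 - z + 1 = 9 - z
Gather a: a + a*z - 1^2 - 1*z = a*(z + 1) - z - 1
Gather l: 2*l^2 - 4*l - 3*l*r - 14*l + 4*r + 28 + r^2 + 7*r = 2*l^2 + l*(-3*r - 18) + r^2 + 11*r + 28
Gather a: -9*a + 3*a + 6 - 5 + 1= 2 - 6*a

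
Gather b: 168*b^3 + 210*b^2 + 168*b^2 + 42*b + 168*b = 168*b^3 + 378*b^2 + 210*b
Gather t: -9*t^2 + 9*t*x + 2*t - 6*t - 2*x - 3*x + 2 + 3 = -9*t^2 + t*(9*x - 4) - 5*x + 5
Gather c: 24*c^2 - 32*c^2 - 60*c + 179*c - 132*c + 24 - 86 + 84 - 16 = -8*c^2 - 13*c + 6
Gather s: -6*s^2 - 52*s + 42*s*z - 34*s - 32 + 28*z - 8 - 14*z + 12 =-6*s^2 + s*(42*z - 86) + 14*z - 28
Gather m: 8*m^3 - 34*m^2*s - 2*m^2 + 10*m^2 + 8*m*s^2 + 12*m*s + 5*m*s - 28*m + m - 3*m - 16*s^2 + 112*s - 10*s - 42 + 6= 8*m^3 + m^2*(8 - 34*s) + m*(8*s^2 + 17*s - 30) - 16*s^2 + 102*s - 36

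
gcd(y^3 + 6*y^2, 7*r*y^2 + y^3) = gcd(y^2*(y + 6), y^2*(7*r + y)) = y^2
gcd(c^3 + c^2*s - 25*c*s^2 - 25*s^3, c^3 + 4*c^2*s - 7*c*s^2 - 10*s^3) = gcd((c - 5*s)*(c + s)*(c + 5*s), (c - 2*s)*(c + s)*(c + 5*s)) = c^2 + 6*c*s + 5*s^2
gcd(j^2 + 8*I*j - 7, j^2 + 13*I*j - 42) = j + 7*I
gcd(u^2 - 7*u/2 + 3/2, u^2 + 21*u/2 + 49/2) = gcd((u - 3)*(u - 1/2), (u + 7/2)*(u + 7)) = 1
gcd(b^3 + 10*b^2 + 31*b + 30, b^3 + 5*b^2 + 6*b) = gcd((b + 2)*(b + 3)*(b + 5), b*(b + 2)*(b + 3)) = b^2 + 5*b + 6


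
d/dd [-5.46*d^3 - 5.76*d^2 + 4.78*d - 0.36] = -16.38*d^2 - 11.52*d + 4.78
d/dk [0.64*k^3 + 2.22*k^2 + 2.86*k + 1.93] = 1.92*k^2 + 4.44*k + 2.86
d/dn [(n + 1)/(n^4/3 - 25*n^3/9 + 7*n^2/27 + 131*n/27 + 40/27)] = 27*(-27*n^2 + 168*n - 91)/(81*n^6 - 1512*n^5 + 8694*n^4 - 14568*n^3 + 1561*n^2 + 7280*n + 1600)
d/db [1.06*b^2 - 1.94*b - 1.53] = 2.12*b - 1.94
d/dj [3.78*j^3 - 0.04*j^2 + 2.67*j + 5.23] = 11.34*j^2 - 0.08*j + 2.67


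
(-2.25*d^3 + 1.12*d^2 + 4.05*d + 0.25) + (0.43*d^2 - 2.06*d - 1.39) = -2.25*d^3 + 1.55*d^2 + 1.99*d - 1.14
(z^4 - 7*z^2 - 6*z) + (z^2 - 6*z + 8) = z^4 - 6*z^2 - 12*z + 8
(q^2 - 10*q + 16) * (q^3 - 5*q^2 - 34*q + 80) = q^5 - 15*q^4 + 32*q^3 + 340*q^2 - 1344*q + 1280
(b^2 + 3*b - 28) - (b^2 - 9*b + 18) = 12*b - 46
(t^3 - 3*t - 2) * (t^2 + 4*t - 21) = t^5 + 4*t^4 - 24*t^3 - 14*t^2 + 55*t + 42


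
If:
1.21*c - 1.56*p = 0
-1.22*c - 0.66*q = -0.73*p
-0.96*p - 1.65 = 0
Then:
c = -2.22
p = -1.72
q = 2.20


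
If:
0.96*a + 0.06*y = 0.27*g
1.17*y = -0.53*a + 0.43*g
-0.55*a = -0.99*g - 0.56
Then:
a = -0.18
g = -0.66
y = -0.16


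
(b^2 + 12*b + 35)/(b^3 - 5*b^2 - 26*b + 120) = (b + 7)/(b^2 - 10*b + 24)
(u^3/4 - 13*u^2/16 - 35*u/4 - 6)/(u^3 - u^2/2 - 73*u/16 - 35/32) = 2*(-4*u^3 + 13*u^2 + 140*u + 96)/(-32*u^3 + 16*u^2 + 146*u + 35)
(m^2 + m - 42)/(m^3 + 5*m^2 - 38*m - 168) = 1/(m + 4)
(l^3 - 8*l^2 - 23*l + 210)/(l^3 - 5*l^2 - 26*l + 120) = (l - 7)/(l - 4)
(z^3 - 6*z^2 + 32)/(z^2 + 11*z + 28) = (z^3 - 6*z^2 + 32)/(z^2 + 11*z + 28)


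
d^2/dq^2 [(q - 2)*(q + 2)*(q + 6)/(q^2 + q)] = 6*(-3*q^3 - 24*q^2 - 24*q - 8)/(q^3*(q^3 + 3*q^2 + 3*q + 1))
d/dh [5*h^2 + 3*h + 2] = 10*h + 3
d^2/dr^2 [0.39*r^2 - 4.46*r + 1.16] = 0.780000000000000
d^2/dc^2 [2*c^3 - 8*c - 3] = 12*c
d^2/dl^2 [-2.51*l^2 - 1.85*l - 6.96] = -5.02000000000000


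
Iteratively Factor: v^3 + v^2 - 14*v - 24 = (v - 4)*(v^2 + 5*v + 6) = (v - 4)*(v + 2)*(v + 3)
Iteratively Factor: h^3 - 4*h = (h)*(h^2 - 4) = h*(h - 2)*(h + 2)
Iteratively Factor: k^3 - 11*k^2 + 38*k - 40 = (k - 2)*(k^2 - 9*k + 20) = (k - 4)*(k - 2)*(k - 5)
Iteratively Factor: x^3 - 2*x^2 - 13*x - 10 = (x + 1)*(x^2 - 3*x - 10) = (x + 1)*(x + 2)*(x - 5)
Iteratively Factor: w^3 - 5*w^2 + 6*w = (w - 3)*(w^2 - 2*w) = (w - 3)*(w - 2)*(w)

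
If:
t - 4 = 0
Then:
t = 4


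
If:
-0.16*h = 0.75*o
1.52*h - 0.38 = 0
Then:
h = 0.25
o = -0.05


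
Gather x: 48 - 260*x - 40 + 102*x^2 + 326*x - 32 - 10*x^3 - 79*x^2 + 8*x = -10*x^3 + 23*x^2 + 74*x - 24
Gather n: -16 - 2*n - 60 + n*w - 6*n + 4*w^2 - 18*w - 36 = n*(w - 8) + 4*w^2 - 18*w - 112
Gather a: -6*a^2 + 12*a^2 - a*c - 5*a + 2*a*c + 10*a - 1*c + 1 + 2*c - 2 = 6*a^2 + a*(c + 5) + c - 1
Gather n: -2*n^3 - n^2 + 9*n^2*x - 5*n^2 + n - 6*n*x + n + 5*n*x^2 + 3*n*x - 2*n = -2*n^3 + n^2*(9*x - 6) + n*(5*x^2 - 3*x)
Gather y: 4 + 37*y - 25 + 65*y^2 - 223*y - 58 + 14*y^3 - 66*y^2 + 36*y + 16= 14*y^3 - y^2 - 150*y - 63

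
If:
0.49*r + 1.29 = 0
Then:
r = -2.63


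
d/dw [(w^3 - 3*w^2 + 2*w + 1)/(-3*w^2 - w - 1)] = (-3*w^4 - 2*w^3 + 6*w^2 + 12*w - 1)/(9*w^4 + 6*w^3 + 7*w^2 + 2*w + 1)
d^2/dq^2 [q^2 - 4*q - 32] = 2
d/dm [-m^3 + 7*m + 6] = 7 - 3*m^2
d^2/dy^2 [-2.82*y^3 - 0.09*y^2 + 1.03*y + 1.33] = -16.92*y - 0.18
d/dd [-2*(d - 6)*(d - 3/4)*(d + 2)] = -6*d^2 + 19*d + 18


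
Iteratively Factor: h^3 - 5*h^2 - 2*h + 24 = (h - 3)*(h^2 - 2*h - 8) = (h - 3)*(h + 2)*(h - 4)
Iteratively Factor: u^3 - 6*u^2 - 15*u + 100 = (u - 5)*(u^2 - u - 20) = (u - 5)*(u + 4)*(u - 5)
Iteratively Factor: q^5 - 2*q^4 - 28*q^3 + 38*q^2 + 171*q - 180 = (q - 3)*(q^4 + q^3 - 25*q^2 - 37*q + 60) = (q - 5)*(q - 3)*(q^3 + 6*q^2 + 5*q - 12) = (q - 5)*(q - 3)*(q + 4)*(q^2 + 2*q - 3) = (q - 5)*(q - 3)*(q - 1)*(q + 4)*(q + 3)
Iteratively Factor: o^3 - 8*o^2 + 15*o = (o)*(o^2 - 8*o + 15) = o*(o - 5)*(o - 3)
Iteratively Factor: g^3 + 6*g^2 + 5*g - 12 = (g - 1)*(g^2 + 7*g + 12) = (g - 1)*(g + 3)*(g + 4)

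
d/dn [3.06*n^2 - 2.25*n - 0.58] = 6.12*n - 2.25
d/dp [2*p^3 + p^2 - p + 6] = 6*p^2 + 2*p - 1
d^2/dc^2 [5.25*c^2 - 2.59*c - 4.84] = 10.5000000000000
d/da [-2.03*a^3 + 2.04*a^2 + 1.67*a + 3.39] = -6.09*a^2 + 4.08*a + 1.67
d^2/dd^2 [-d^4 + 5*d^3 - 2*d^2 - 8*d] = -12*d^2 + 30*d - 4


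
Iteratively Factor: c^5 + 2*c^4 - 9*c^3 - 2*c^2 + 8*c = (c + 4)*(c^4 - 2*c^3 - c^2 + 2*c) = (c - 1)*(c + 4)*(c^3 - c^2 - 2*c) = (c - 2)*(c - 1)*(c + 4)*(c^2 + c) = c*(c - 2)*(c - 1)*(c + 4)*(c + 1)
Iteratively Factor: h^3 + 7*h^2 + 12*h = (h)*(h^2 + 7*h + 12) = h*(h + 4)*(h + 3)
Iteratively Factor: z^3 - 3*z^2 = (z - 3)*(z^2) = z*(z - 3)*(z)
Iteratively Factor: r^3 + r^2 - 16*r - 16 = (r + 4)*(r^2 - 3*r - 4) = (r + 1)*(r + 4)*(r - 4)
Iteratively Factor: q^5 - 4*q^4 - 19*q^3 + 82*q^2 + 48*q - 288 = (q + 2)*(q^4 - 6*q^3 - 7*q^2 + 96*q - 144) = (q - 4)*(q + 2)*(q^3 - 2*q^2 - 15*q + 36) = (q - 4)*(q - 3)*(q + 2)*(q^2 + q - 12) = (q - 4)*(q - 3)*(q + 2)*(q + 4)*(q - 3)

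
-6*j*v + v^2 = v*(-6*j + v)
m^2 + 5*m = m*(m + 5)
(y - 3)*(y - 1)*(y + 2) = y^3 - 2*y^2 - 5*y + 6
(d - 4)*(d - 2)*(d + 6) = d^3 - 28*d + 48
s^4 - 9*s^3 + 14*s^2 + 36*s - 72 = (s - 6)*(s - 3)*(s - 2)*(s + 2)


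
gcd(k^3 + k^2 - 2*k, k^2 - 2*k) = k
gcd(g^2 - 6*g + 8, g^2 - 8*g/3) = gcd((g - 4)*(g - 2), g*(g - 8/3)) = 1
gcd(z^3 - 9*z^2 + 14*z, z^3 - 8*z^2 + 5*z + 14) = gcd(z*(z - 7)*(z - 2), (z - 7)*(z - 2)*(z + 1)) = z^2 - 9*z + 14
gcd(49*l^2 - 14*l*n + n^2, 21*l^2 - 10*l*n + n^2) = 7*l - n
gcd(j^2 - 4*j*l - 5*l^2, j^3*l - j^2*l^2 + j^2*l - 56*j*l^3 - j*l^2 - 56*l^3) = 1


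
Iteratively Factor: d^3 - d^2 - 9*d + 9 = (d - 3)*(d^2 + 2*d - 3) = (d - 3)*(d + 3)*(d - 1)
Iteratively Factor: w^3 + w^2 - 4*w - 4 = (w - 2)*(w^2 + 3*w + 2) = (w - 2)*(w + 1)*(w + 2)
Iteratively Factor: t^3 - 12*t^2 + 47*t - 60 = (t - 3)*(t^2 - 9*t + 20) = (t - 4)*(t - 3)*(t - 5)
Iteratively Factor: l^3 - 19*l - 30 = (l + 2)*(l^2 - 2*l - 15) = (l + 2)*(l + 3)*(l - 5)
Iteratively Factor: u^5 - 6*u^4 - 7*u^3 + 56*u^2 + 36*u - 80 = (u - 5)*(u^4 - u^3 - 12*u^2 - 4*u + 16) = (u - 5)*(u - 1)*(u^3 - 12*u - 16) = (u - 5)*(u - 1)*(u + 2)*(u^2 - 2*u - 8) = (u - 5)*(u - 1)*(u + 2)^2*(u - 4)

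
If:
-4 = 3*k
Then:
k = -4/3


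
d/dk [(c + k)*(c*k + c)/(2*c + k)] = c*(-(c + k)*(k + 1) + (2*c + k)*(c + 2*k + 1))/(2*c + k)^2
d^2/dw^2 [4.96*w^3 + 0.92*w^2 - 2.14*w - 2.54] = 29.76*w + 1.84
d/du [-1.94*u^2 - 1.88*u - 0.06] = -3.88*u - 1.88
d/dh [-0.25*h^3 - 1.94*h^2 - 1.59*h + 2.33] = -0.75*h^2 - 3.88*h - 1.59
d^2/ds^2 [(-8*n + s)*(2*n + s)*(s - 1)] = -12*n + 6*s - 2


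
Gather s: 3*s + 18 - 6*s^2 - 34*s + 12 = -6*s^2 - 31*s + 30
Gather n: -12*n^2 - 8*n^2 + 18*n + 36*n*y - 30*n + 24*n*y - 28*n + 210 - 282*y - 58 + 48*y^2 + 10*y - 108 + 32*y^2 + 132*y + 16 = -20*n^2 + n*(60*y - 40) + 80*y^2 - 140*y + 60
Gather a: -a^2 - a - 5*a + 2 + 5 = -a^2 - 6*a + 7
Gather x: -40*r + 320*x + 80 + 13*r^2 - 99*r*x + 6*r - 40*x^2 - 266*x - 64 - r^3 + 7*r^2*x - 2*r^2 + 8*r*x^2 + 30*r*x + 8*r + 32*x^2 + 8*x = -r^3 + 11*r^2 - 26*r + x^2*(8*r - 8) + x*(7*r^2 - 69*r + 62) + 16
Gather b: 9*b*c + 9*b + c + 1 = b*(9*c + 9) + c + 1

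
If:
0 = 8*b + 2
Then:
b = -1/4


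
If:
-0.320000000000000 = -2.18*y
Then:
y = 0.15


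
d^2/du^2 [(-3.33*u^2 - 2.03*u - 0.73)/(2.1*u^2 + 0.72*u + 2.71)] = (-7.83467999999996*u^3 + 94.39038*u^2 + 62.69382*u - 33.437838)/(9.261*u^6 + 9.5256*u^5 + 39.11922*u^4 + 24.958368*u^3 + 50.482422*u^2 + 15.863256*u + 19.902511)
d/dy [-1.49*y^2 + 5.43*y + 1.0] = 5.43 - 2.98*y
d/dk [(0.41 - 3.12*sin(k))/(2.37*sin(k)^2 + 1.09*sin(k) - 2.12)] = (7.3944*sin(k)^2 - 1.9434*sin(k) + 6.1675)*cos(k)/(5.6169*sin(k)^4 + 5.1666*sin(k)^3 - 8.8607*sin(k)^2 - 4.6216*sin(k) + 4.4944)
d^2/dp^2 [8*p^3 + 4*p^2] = 48*p + 8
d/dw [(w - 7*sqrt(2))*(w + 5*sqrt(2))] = 2*w - 2*sqrt(2)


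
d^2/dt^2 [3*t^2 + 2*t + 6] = 6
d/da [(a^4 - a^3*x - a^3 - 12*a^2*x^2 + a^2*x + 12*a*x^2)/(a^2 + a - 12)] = (-a*(2*a + 1)*(a^3 - a^2*x - a^2 - 12*a*x^2 + a*x + 12*x^2) + (a^2 + a - 12)*(4*a^3 - 3*a^2*x - 3*a^2 - 24*a*x^2 + 2*a*x + 12*x^2))/(a^2 + a - 12)^2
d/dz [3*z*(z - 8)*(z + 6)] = 9*z^2 - 12*z - 144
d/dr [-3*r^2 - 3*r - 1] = -6*r - 3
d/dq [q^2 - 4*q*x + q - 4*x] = 2*q - 4*x + 1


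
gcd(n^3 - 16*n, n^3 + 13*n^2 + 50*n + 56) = n + 4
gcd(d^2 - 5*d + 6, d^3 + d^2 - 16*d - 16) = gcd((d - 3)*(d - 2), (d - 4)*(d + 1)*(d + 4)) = 1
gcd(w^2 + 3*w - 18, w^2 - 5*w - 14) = 1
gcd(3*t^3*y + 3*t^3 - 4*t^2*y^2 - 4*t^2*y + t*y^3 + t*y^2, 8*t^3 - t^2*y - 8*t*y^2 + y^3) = -t + y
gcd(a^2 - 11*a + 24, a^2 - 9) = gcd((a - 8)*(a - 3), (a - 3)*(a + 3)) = a - 3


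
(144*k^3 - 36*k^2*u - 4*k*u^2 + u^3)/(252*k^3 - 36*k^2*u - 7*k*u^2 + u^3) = (-4*k + u)/(-7*k + u)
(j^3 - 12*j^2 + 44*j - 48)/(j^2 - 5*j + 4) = (j^2 - 8*j + 12)/(j - 1)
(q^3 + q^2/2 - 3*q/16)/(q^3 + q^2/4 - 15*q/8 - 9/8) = q*(4*q - 1)/(2*(2*q^2 - q - 3))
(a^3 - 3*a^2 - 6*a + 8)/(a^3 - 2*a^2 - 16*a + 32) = (a^2 + a - 2)/(a^2 + 2*a - 8)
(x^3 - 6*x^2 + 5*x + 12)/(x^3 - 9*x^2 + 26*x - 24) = (x + 1)/(x - 2)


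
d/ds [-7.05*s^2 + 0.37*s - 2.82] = 0.37 - 14.1*s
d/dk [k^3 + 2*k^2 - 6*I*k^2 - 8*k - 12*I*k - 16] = 3*k^2 + k*(4 - 12*I) - 8 - 12*I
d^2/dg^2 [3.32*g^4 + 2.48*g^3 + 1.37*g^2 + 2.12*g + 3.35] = 39.84*g^2 + 14.88*g + 2.74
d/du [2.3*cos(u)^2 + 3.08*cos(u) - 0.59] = -(4.6*cos(u) + 3.08)*sin(u)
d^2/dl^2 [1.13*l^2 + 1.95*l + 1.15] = 2.26000000000000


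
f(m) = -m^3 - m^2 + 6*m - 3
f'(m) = -3*m^2 - 2*m + 6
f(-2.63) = -7.51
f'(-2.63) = -9.49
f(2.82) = -16.46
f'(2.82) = -23.50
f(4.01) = -59.50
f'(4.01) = -50.26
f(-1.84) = -11.20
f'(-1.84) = -0.48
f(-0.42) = -5.62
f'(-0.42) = 6.31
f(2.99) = -20.73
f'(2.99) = -26.80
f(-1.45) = -10.75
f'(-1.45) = 2.59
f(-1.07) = -9.34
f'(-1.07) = 4.71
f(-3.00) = -3.00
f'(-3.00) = -15.00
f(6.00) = -219.00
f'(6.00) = -114.00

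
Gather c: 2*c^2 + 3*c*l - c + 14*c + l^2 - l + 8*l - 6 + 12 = 2*c^2 + c*(3*l + 13) + l^2 + 7*l + 6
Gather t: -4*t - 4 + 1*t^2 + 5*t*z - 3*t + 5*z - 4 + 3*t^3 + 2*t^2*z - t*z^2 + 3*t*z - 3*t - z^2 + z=3*t^3 + t^2*(2*z + 1) + t*(-z^2 + 8*z - 10) - z^2 + 6*z - 8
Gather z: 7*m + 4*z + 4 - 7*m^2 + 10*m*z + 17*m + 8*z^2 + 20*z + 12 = -7*m^2 + 24*m + 8*z^2 + z*(10*m + 24) + 16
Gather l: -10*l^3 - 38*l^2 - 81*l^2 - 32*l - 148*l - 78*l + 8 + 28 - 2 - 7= -10*l^3 - 119*l^2 - 258*l + 27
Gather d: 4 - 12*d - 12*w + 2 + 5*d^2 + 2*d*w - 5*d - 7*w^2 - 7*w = 5*d^2 + d*(2*w - 17) - 7*w^2 - 19*w + 6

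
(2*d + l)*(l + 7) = 2*d*l + 14*d + l^2 + 7*l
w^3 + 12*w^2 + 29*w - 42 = (w - 1)*(w + 6)*(w + 7)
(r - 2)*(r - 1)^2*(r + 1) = r^4 - 3*r^3 + r^2 + 3*r - 2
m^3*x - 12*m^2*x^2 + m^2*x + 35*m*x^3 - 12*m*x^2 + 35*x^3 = (m - 7*x)*(m - 5*x)*(m*x + x)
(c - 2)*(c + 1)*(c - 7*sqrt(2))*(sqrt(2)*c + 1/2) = sqrt(2)*c^4 - 27*c^3/2 - sqrt(2)*c^3 - 11*sqrt(2)*c^2/2 + 27*c^2/2 + 7*sqrt(2)*c/2 + 27*c + 7*sqrt(2)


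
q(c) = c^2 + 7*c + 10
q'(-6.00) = -5.00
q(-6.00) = 4.00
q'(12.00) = 31.00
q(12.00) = 238.00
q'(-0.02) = 6.96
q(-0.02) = 9.86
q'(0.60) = 8.20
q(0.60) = 14.56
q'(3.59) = 14.18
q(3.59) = 48.02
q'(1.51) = 10.02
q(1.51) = 22.85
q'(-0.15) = 6.70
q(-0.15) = 8.97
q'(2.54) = 12.08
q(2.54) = 34.23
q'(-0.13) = 6.74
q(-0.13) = 9.11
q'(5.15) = 17.30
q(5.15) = 72.57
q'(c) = 2*c + 7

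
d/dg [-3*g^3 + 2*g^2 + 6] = g*(4 - 9*g)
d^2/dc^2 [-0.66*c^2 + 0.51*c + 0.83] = -1.32000000000000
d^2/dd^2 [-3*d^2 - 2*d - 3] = -6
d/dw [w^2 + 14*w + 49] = 2*w + 14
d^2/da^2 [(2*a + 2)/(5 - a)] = -24/(a - 5)^3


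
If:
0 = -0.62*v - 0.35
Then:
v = -0.56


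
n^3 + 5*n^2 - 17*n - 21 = (n - 3)*(n + 1)*(n + 7)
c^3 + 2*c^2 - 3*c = c*(c - 1)*(c + 3)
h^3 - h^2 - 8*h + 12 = (h - 2)^2*(h + 3)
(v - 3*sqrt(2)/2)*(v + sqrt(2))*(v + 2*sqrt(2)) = v^3 + 3*sqrt(2)*v^2/2 - 5*v - 6*sqrt(2)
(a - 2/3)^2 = a^2 - 4*a/3 + 4/9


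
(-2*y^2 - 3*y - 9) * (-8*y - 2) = 16*y^3 + 28*y^2 + 78*y + 18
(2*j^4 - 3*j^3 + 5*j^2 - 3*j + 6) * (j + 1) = 2*j^5 - j^4 + 2*j^3 + 2*j^2 + 3*j + 6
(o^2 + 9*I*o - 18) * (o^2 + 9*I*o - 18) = o^4 + 18*I*o^3 - 117*o^2 - 324*I*o + 324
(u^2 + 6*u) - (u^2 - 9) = 6*u + 9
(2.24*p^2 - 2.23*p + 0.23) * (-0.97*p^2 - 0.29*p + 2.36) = -2.1728*p^4 + 1.5135*p^3 + 5.71*p^2 - 5.3295*p + 0.5428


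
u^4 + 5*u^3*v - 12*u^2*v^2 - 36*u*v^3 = u*(u - 3*v)*(u + 2*v)*(u + 6*v)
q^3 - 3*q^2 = q^2*(q - 3)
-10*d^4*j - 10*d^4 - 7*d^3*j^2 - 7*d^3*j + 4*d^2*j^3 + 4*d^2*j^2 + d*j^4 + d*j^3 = (-2*d + j)*(d + j)*(5*d + j)*(d*j + d)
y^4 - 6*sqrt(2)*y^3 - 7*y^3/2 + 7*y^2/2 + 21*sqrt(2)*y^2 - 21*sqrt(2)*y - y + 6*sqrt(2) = (y - 2)*(y - 1)*(y - 1/2)*(y - 6*sqrt(2))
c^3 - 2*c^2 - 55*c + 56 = (c - 8)*(c - 1)*(c + 7)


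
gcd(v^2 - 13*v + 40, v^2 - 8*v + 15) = v - 5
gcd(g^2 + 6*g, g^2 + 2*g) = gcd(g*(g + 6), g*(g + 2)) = g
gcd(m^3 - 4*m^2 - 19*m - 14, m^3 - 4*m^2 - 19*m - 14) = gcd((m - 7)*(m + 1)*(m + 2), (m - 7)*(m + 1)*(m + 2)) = m^3 - 4*m^2 - 19*m - 14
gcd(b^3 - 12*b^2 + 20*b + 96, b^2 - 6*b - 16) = b^2 - 6*b - 16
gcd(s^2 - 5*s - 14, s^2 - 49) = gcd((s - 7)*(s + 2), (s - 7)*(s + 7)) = s - 7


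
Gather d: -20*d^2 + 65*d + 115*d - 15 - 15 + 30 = -20*d^2 + 180*d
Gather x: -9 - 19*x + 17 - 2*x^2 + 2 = -2*x^2 - 19*x + 10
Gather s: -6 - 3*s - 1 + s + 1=-2*s - 6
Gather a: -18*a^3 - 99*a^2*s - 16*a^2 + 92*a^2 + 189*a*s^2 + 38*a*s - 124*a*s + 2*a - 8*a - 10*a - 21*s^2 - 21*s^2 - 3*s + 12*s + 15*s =-18*a^3 + a^2*(76 - 99*s) + a*(189*s^2 - 86*s - 16) - 42*s^2 + 24*s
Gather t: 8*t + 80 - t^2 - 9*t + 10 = -t^2 - t + 90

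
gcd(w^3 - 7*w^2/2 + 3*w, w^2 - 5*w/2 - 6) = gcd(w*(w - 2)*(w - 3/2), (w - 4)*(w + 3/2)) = 1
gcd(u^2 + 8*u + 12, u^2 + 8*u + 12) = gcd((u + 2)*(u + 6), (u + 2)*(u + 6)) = u^2 + 8*u + 12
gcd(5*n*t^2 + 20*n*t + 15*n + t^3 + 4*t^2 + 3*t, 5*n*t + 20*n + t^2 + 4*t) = 5*n + t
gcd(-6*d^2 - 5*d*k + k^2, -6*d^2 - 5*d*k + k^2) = 6*d^2 + 5*d*k - k^2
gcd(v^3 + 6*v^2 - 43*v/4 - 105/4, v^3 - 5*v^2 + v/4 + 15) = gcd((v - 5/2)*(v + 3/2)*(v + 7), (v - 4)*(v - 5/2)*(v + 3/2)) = v^2 - v - 15/4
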